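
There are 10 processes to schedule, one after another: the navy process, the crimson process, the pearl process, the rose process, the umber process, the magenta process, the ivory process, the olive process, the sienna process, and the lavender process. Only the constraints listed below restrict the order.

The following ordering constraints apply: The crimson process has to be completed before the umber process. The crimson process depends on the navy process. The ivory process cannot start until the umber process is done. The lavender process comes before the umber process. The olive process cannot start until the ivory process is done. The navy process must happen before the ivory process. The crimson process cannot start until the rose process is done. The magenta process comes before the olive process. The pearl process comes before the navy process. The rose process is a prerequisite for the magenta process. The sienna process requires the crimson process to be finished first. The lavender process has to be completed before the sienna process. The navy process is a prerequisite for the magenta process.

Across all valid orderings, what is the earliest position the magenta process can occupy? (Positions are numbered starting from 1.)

Every process that must precede the magenta process has to come before it. Tracing all chains that end at the magenta process, those processes are: the navy process, the pearl process, the rose process — 3 in total.
With 3 mandatory predecessors, the earliest the magenta process can sit is position 3+1 = 4, and placing just those 3 first achieves it.

4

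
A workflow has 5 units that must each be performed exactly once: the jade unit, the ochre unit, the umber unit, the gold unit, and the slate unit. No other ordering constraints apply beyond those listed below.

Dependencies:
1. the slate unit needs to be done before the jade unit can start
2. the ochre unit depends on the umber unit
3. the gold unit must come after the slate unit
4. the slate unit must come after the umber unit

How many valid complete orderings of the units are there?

The umber unit is the only unit with nothing required before it, so every ordering starts there.
Systematically extending each partial ordering one unit at a time and counting, there are 8 complete orderings.

8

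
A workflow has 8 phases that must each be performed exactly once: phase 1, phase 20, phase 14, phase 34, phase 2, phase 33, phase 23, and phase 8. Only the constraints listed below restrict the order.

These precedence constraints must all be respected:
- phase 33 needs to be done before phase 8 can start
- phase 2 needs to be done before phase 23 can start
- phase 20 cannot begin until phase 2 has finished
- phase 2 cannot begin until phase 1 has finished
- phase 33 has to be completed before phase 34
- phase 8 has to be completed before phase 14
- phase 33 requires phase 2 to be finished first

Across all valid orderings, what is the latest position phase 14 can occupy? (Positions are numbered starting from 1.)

Nothing depends on phase 14, so it can be the final phase, position 8.

8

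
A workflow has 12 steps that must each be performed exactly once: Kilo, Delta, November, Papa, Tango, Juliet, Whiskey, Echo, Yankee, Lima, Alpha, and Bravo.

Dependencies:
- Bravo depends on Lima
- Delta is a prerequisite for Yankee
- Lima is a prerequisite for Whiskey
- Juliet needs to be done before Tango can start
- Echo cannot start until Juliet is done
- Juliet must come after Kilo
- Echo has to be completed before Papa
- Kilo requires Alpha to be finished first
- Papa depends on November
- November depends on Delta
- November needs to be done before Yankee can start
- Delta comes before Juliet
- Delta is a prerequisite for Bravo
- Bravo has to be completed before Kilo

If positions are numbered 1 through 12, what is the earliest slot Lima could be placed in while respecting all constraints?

Lima has no prerequisites at all, so it can go in position 1.

1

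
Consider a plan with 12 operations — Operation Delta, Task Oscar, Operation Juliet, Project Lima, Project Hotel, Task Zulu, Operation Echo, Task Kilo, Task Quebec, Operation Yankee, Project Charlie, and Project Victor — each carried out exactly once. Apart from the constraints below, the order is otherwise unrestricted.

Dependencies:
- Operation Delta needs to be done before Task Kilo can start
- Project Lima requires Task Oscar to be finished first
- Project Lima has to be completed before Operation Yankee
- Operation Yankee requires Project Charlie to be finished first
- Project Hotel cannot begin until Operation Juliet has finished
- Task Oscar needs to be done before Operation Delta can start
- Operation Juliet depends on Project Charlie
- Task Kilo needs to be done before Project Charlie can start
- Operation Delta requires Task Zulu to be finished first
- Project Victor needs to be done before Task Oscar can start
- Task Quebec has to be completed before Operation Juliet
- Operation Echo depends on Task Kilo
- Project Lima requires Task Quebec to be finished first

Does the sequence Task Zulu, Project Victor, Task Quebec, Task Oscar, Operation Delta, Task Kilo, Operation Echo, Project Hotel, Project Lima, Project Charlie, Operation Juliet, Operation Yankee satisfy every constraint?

In the proposed order, Project Hotel appears before Operation Juliet.
Since Operation Juliet is required before Project Hotel, the ordering is invalid.

No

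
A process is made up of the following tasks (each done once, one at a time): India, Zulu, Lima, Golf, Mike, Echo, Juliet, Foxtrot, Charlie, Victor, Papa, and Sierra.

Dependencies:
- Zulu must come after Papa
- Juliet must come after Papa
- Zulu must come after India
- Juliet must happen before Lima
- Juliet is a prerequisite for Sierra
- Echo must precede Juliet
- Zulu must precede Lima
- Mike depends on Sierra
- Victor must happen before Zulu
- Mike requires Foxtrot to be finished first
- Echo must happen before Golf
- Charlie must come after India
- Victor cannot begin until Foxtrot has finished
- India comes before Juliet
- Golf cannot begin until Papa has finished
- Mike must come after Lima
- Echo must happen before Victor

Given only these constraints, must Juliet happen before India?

There is a chain India → Juliet, which puts India before Juliet.
So Juliet never precedes India.

No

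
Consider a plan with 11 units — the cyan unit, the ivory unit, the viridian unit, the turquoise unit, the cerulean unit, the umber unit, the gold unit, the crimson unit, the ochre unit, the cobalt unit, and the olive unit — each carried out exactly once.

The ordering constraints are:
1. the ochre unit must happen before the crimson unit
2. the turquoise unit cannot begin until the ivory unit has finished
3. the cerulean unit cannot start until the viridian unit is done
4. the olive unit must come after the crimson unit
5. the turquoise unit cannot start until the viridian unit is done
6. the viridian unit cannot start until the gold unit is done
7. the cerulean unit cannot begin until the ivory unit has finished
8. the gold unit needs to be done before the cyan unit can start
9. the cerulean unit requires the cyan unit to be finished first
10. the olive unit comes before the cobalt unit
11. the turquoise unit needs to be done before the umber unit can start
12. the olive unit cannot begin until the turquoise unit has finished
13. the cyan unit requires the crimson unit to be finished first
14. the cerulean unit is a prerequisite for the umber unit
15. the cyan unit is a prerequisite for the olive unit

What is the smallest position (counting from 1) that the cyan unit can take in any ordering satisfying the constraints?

4

The units that are forced before the cyan unit, directly or transitively, are the gold unit, the crimson unit, the ochre unit. That's 3 units.
So at minimum 3 units come before the cyan unit, putting the cyan unit no earlier than position 4. That position is achievable by scheduling exactly those predecessors first.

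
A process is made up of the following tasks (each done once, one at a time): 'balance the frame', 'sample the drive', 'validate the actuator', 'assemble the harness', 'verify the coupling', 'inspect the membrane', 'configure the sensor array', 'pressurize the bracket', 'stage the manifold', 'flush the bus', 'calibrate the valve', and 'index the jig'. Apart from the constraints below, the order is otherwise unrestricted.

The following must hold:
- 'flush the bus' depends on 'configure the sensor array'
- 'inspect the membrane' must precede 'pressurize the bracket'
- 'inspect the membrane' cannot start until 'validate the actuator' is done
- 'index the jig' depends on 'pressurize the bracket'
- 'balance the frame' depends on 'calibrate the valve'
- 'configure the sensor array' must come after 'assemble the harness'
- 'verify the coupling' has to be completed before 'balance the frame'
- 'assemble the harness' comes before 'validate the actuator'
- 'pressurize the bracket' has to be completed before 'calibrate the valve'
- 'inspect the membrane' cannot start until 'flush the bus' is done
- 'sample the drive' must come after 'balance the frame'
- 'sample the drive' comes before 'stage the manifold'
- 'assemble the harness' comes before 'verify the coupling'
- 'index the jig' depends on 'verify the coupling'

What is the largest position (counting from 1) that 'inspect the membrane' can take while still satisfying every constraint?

The tasks that are forced after 'inspect the membrane', directly or by a chain of constraints, are 'balance the frame', 'sample the drive', 'pressurize the bracket', 'stage the manifold', 'calibrate the valve', 'index the jig'. That's 6 tasks.
So at least 6 tasks follow 'inspect the membrane', putting 'inspect the membrane' no later than position 6. That position is achievable by scheduling everything else first.

6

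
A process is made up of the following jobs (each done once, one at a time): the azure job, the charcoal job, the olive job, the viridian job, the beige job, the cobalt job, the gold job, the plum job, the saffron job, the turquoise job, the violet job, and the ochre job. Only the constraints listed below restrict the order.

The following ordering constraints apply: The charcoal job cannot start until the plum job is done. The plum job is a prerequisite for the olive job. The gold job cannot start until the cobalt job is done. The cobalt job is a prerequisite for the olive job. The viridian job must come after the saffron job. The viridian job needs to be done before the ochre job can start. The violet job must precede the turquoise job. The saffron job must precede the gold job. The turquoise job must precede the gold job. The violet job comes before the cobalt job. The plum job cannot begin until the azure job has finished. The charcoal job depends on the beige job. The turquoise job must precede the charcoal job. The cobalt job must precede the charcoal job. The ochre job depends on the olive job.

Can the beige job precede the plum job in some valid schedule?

Nothing in the constraints forces the plum job before the beige job — there is no chain from the plum job to the beige job.
That means at least one valid schedule has the beige job before the plum job.

Yes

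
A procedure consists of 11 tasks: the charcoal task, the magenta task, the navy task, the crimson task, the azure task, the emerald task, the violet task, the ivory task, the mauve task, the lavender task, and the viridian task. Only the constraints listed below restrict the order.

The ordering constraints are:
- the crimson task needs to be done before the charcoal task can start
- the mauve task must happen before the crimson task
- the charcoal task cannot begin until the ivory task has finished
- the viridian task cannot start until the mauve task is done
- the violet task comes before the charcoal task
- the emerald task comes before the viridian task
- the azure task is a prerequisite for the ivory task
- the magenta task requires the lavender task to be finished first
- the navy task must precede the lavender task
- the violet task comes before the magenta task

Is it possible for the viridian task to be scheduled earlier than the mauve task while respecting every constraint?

Following the mauve task → the viridian task, the mauve task must precede the viridian task in every valid ordering.
So no valid ordering can have the viridian task before the mauve task.

No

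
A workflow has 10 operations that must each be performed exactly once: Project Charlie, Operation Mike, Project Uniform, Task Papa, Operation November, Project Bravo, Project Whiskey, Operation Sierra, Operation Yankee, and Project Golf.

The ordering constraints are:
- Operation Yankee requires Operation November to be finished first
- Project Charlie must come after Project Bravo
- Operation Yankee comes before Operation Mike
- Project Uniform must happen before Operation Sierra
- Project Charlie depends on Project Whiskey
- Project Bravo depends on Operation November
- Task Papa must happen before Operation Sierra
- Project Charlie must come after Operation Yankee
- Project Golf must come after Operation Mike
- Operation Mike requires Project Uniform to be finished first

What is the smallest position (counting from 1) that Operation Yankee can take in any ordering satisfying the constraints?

2

The only operation forced before Operation Yankee (directly or transitively) is Operation November.
With 1 mandatory predecessor, the earliest Operation Yankee can sit is position 1+1 = 2, and placing just that one first achieves it.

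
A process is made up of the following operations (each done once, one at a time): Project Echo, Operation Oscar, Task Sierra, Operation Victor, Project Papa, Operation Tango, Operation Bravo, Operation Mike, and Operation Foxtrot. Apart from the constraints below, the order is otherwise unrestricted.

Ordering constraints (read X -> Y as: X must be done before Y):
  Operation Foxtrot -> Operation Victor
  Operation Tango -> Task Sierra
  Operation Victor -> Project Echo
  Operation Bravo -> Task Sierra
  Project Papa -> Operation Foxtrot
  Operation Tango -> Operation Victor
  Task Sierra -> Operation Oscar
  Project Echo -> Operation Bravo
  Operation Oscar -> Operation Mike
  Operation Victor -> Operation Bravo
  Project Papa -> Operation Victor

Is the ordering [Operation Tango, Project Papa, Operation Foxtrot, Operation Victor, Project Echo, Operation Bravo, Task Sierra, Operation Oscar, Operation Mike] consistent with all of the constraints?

Yes

Going through the constraints one by one, each required predecessor appears earlier in the sequence than its dependent — e.g. Operation Tango (position 1) is before Task Sierra (position 7), as required.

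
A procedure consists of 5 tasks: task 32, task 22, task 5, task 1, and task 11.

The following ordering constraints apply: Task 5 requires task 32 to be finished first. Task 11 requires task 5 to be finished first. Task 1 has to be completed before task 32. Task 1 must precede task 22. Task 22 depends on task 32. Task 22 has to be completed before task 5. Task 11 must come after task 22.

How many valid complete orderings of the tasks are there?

1

Task 1 is the only task with nothing required before it, so every ordering starts there.
Every task is then forced in turn, so only 1 complete ordering is consistent with the constraints.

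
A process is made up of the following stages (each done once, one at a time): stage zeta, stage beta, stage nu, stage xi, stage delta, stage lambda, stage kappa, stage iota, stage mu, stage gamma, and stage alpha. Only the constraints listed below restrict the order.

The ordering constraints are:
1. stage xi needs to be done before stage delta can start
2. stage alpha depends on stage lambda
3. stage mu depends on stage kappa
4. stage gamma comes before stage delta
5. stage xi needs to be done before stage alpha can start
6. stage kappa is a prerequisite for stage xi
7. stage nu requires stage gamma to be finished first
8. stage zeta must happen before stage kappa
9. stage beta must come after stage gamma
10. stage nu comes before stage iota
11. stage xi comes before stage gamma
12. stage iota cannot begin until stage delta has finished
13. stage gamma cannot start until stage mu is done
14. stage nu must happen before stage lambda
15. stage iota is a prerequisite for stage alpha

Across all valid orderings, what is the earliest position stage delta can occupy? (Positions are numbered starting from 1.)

The stages that are forced before stage delta, directly or transitively, are stage zeta, stage xi, stage kappa, stage mu, stage gamma. That's 5 stages.
With 5 mandatory predecessors, the earliest stage delta can sit is position 5+1 = 6, and placing just those 5 first achieves it.

6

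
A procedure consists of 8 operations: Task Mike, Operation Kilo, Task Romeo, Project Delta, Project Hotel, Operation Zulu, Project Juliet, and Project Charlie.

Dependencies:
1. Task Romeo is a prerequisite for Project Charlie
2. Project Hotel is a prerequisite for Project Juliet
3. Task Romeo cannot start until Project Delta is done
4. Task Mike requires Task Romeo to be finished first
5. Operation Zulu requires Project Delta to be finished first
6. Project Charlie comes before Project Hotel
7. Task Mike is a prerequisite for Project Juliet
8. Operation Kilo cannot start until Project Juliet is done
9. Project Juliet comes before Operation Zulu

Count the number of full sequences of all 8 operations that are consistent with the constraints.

Only Project Delta has no prerequisites, so it must go first.
Counting all ways to extend the partial order to a total order gives 6.

6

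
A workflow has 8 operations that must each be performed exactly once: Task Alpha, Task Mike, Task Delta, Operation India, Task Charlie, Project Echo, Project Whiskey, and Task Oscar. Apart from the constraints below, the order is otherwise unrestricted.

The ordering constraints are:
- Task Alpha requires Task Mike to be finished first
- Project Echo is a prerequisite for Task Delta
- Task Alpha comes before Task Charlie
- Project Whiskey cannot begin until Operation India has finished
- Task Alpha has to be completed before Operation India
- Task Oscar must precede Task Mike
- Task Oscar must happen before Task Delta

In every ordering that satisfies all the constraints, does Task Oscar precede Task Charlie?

Chaining the stated constraints: Task Oscar → Task Mike → Task Alpha → Task Charlie.
So Task Oscar must precede Task Charlie in any valid ordering.

Yes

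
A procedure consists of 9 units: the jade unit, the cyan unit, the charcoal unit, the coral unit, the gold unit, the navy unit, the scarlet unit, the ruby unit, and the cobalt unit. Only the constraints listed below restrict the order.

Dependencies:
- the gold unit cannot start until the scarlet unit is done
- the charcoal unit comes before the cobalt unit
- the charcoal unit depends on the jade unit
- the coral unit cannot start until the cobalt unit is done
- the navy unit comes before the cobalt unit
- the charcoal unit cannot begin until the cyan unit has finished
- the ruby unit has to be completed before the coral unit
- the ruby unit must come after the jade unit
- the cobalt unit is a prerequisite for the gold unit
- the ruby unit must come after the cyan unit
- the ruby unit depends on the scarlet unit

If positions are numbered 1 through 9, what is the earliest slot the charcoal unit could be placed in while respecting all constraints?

The units that are forced before the charcoal unit, directly or transitively, are the jade unit, the cyan unit. That's 2 units.
With 2 mandatory predecessors, the earliest the charcoal unit can sit is position 2+1 = 3, and placing just those 2 first achieves it.

3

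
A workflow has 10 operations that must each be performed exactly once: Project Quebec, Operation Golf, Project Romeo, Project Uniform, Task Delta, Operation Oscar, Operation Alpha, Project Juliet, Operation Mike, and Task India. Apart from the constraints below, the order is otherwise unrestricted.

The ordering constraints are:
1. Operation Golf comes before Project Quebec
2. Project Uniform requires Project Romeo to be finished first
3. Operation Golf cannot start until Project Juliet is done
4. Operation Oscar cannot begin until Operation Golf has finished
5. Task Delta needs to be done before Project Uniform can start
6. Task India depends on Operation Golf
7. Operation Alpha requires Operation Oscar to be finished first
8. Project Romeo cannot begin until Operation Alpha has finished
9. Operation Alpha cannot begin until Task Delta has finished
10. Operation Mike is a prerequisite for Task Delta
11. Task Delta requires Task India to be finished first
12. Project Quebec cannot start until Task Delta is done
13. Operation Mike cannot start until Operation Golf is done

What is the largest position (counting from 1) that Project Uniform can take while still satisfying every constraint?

Nothing depends on Project Uniform, so it can be the final operation, position 10.

10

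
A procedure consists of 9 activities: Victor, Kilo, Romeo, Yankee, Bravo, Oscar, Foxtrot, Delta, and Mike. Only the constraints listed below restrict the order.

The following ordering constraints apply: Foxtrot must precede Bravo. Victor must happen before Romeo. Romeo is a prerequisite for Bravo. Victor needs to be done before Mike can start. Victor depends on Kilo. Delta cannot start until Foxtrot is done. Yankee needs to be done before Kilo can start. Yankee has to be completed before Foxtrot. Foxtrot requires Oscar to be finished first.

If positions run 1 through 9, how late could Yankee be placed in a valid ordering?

The activities that are forced after Yankee, directly or by a chain of constraints, are Victor, Kilo, Romeo, Bravo, Foxtrot, Delta, Mike. That's 7 activities.
With 7 mandatory successors out of 9 activities total, the latest slot for Yankee is 9−7 = 2, and it's reachable by doing all non-successors before Yankee.

2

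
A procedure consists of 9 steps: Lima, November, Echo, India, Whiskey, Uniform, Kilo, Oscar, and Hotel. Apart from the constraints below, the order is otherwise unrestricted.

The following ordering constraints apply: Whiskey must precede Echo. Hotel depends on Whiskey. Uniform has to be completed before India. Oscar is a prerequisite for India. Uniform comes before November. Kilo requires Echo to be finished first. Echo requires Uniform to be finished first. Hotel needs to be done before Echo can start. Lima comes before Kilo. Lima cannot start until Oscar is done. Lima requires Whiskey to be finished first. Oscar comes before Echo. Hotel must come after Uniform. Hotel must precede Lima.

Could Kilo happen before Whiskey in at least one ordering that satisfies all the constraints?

No

The constraints give a chain Whiskey → Lima → Kilo, which forces Whiskey before Kilo.
Hence Kilo can never be scheduled before Whiskey.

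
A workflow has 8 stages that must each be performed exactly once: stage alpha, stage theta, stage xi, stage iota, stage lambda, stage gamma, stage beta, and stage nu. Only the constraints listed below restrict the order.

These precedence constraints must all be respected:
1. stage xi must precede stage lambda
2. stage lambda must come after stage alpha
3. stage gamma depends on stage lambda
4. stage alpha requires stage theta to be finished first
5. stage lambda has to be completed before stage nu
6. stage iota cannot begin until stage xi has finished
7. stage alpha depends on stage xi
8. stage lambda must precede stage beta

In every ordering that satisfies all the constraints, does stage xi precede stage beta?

Yes

Chaining the stated constraints: stage xi → stage lambda → stage beta.
Hence stage xi necessarily comes before stage beta.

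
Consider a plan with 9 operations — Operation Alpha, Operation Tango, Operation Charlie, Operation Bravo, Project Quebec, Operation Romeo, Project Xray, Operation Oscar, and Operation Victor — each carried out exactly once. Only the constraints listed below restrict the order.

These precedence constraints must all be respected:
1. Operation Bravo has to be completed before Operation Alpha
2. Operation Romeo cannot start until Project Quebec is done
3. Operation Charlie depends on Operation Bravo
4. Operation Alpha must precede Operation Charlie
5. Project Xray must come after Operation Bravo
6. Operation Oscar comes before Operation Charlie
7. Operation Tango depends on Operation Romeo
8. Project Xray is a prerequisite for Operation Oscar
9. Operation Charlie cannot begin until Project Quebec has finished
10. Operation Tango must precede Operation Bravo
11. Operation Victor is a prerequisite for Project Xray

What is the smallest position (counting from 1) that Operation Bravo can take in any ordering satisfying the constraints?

4

Working backwards through the constraints from Operation Bravo, its full set of required predecessors is Operation Tango, Project Quebec, Operation Romeo — 3 of them.
With 3 mandatory predecessors, the earliest Operation Bravo can sit is position 3+1 = 4, and placing just those 3 first achieves it.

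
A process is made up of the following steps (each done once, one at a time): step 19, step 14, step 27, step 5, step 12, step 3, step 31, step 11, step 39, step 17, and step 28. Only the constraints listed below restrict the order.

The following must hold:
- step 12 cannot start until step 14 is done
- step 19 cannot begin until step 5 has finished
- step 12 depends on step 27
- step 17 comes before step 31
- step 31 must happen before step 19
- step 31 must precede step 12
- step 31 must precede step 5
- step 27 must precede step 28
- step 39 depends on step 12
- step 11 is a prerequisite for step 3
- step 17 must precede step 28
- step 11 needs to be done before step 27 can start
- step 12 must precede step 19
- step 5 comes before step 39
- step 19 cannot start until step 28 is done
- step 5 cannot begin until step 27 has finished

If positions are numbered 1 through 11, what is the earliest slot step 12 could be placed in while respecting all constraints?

Every step that must precede step 12 has to come before it. Tracing all chains that end at step 12, those steps are: step 14, step 27, step 31, step 11, step 17 — 5 in total.
With 5 mandatory predecessors, the earliest step 12 can sit is position 5+1 = 6, and placing just those 5 first achieves it.

6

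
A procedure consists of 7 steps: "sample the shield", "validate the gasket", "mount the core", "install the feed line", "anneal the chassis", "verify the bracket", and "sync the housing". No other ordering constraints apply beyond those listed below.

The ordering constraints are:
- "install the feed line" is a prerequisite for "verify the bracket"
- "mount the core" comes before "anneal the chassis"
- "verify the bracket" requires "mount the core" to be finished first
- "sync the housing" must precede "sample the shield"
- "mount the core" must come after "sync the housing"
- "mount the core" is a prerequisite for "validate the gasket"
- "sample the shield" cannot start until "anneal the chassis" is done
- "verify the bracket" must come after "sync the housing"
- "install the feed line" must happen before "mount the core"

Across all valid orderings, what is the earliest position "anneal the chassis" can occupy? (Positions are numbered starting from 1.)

Working backwards through the constraints from "anneal the chassis", its full set of required predecessors is "mount the core", "install the feed line", "sync the housing" — 3 of them.
So at minimum 3 steps come before "anneal the chassis", putting "anneal the chassis" no earlier than position 4. That position is achievable by scheduling exactly those predecessors first.

4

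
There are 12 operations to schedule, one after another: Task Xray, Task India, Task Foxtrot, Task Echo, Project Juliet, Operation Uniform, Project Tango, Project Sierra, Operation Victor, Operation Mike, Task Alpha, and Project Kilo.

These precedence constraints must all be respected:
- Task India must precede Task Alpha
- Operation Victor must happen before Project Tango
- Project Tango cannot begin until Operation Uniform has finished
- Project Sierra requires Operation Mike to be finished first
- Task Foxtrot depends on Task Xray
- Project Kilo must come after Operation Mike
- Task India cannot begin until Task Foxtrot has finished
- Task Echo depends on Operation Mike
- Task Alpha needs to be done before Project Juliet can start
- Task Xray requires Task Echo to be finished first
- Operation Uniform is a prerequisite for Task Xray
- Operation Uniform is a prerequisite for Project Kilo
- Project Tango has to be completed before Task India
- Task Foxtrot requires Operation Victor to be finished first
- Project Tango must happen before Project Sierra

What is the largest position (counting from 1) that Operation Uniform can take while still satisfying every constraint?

4

Following every chain forward from Operation Uniform, the operations that must come later are Task Xray, Task India, Task Foxtrot, Project Juliet, Project Tango, Project Sierra, Task Alpha, Project Kilo — 8 of them.
So at least 8 operations follow Operation Uniform, putting Operation Uniform no later than position 4. That position is achievable by scheduling everything else first.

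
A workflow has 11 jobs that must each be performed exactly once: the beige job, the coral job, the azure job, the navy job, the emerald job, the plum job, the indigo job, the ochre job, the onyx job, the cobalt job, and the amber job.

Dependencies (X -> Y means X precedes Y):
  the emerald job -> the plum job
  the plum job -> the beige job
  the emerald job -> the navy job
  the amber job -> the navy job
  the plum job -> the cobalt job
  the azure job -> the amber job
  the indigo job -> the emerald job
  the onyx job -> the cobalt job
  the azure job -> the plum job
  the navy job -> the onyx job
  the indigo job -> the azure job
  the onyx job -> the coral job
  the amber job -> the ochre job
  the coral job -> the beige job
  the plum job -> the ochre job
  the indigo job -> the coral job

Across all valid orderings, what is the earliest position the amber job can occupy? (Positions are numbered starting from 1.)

3

Working backwards through the constraints from the amber job, its full set of required predecessors is the azure job, the indigo job — 2 of them.
So at minimum 2 jobs come before the amber job, putting the amber job no earlier than position 3. That position is achievable by scheduling exactly those predecessors first.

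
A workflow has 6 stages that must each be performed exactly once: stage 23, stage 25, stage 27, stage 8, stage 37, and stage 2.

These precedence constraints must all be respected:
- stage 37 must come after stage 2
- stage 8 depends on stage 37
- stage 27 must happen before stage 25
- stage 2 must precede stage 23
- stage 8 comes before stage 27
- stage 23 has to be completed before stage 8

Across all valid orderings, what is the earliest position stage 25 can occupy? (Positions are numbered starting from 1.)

6

Every stage that must precede stage 25 has to come before it. Tracing all chains that end at stage 25, those stages are: stage 23, stage 27, stage 8, stage 37, stage 2 — 5 in total.
So at minimum 5 stages come before stage 25, putting stage 25 no earlier than position 6. That position is achievable by scheduling exactly those predecessors first.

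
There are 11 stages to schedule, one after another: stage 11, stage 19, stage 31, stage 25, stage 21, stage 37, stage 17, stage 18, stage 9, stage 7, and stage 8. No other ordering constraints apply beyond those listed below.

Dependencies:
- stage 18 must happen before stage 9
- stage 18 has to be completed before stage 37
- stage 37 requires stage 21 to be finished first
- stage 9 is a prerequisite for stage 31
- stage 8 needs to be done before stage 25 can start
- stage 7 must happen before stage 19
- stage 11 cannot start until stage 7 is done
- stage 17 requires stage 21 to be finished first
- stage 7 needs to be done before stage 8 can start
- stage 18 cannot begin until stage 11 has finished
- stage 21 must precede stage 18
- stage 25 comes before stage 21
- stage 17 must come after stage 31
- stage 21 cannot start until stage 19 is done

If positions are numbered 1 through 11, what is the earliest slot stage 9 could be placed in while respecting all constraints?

Every stage that must precede stage 9 has to come before it. Tracing all chains that end at stage 9, those stages are: stage 11, stage 19, stage 25, stage 21, stage 18, stage 7, stage 8 — 7 in total.
So at minimum 7 stages come before stage 9, putting stage 9 no earlier than position 8. That position is achievable by scheduling exactly those predecessors first.

8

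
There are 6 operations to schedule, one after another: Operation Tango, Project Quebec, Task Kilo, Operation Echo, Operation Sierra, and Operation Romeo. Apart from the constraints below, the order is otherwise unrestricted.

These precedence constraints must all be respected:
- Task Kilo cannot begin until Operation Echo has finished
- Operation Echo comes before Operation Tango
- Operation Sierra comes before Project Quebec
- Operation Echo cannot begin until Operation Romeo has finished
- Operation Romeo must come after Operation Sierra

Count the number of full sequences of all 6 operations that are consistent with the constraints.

10

Operation Sierra is the only operation with nothing required before it, so every ordering starts there.
Counting all ways to extend the partial order to a total order gives 10.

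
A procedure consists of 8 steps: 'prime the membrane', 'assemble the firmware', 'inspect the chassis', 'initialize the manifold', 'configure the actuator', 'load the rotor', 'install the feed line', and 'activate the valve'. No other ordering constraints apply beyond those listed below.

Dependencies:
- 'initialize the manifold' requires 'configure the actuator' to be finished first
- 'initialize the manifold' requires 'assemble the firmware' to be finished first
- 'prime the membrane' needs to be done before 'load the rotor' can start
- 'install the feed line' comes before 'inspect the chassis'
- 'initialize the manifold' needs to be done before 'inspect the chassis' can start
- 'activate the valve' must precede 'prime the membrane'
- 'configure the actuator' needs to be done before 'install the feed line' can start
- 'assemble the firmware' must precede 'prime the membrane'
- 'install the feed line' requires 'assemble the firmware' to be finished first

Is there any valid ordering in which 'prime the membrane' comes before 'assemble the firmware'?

The constraints give a chain 'assemble the firmware' → 'prime the membrane', which forces 'assemble the firmware' before 'prime the membrane'.
So no valid ordering can have 'prime the membrane' before 'assemble the firmware'.

No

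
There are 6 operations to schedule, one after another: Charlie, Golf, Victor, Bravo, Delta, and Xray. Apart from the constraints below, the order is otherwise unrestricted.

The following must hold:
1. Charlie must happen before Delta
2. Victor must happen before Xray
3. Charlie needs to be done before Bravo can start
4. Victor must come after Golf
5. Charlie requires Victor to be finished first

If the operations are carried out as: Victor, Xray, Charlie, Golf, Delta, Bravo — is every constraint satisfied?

In the proposed order, Victor appears before Golf.
But one of the constraints requires Golf before Victor, so this ordering violates it.

No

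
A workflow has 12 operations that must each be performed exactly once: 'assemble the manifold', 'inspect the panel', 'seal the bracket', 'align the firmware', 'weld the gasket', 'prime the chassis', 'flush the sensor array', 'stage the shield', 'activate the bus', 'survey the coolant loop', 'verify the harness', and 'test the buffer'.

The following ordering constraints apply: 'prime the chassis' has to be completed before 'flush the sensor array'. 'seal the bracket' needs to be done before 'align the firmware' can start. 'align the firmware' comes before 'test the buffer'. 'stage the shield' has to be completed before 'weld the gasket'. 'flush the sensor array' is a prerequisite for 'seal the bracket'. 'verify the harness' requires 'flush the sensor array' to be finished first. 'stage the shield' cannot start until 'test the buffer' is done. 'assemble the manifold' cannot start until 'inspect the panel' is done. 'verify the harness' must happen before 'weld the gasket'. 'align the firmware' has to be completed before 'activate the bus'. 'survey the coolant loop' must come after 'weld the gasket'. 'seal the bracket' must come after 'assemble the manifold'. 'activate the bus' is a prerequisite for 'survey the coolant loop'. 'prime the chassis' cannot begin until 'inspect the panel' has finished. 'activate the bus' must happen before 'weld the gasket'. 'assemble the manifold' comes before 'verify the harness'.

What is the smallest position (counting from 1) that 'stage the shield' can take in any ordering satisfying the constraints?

8

The operations that are forced before 'stage the shield', directly or transitively, are 'assemble the manifold', 'inspect the panel', 'seal the bracket', 'align the firmware', 'prime the chassis', 'flush the sensor array', 'test the buffer'. That's 7 operations.
So at minimum 7 operations come before 'stage the shield', putting 'stage the shield' no earlier than position 8. That position is achievable by scheduling exactly those predecessors first.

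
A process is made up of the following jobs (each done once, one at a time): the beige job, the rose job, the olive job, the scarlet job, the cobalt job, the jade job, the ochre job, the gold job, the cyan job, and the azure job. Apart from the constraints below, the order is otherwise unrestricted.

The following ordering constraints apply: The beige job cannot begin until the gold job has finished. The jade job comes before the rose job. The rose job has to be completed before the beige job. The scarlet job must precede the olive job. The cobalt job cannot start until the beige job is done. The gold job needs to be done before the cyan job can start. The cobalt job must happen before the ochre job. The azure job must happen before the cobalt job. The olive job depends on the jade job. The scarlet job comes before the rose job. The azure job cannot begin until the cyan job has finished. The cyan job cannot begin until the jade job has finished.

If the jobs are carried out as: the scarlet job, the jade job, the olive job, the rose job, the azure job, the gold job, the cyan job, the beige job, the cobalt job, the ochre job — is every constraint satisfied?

The sequence places the azure job ahead of the cyan job.
That contradicts the constraint that the cyan job must precede the azure job.

No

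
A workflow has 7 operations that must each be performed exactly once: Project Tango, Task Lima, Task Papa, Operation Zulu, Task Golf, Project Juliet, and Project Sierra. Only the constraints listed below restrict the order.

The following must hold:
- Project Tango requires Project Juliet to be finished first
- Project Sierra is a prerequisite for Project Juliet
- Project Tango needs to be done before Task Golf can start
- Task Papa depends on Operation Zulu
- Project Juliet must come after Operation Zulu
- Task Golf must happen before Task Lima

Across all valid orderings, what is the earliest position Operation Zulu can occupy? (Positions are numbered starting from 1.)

Nothing is required before Operation Zulu; it can be the very first operation.

1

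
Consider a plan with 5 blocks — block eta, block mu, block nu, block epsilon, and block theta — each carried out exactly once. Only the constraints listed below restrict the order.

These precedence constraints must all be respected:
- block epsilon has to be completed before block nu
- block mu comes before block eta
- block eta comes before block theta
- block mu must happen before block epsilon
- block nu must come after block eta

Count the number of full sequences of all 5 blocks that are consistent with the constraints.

Only block mu has no prerequisites, so it must go first.
Systematically extending each partial ordering one block at a time and counting, there are 5 complete orderings.

5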